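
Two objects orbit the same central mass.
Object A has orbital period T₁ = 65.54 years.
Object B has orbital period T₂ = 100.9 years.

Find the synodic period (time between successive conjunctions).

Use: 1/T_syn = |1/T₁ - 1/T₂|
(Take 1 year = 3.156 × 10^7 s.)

Convert to SI: T₁ = 65.54 years = 2.06844e+09 s; T₂ = 100.9 years = 3.1844e+09 s.
T_syn = |T₁ · T₂ / (T₁ − T₂)|.
T_syn = |2.06844e+09 · 3.1844e+09 / (2.06844e+09 − 3.1844e+09)| s ≈ 5.902e+09 s = 187 years.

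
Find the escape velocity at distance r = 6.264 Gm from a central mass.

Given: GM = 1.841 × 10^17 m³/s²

Convert to SI: r = 6.264 Gm = 6.264e+09 m.
Escape velocity comes from setting total energy to zero: ½v² − GM/r = 0 ⇒ v_esc = √(2GM / r).
v_esc = √(2 · 1.841e+17 / 6.264e+09) m/s ≈ 7667 m/s = 7.667 km/s.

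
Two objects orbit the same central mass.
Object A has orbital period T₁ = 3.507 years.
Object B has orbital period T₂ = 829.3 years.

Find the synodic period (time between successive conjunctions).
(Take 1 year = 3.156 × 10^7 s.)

Convert to SI: T₁ = 3.507 years = 1.10681e+08 s; T₂ = 829.3 years = 2.61727e+10 s.
T_syn = |T₁ · T₂ / (T₁ − T₂)|.
T_syn = |1.10681e+08 · 2.61727e+10 / (1.10681e+08 − 2.61727e+10)| s ≈ 1.112e+08 s = 3.522 years.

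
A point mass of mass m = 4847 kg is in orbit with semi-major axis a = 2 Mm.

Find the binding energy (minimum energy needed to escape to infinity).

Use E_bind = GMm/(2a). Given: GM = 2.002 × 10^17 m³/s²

Convert to SI: a = 2 Mm = 2e+06 m.
Total orbital energy is E = −GMm/(2a); binding energy is E_bind = −E = GMm/(2a).
E_bind = 2.002e+17 · 4847 / (2 · 2e+06) J ≈ 2.426e+14 J = 242.6 TJ.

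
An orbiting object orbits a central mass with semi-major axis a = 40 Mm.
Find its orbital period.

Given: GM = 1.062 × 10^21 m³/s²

Convert to SI: a = 40 Mm = 4e+07 m.
Kepler's third law: T = 2π √(a³ / GM).
Substituting a = 4e+07 m and GM = 1.062e+21 m³/s²:
T = 2π √((4e+07)³ / 1.062e+21) s
T ≈ 48.78 s = 48.78 seconds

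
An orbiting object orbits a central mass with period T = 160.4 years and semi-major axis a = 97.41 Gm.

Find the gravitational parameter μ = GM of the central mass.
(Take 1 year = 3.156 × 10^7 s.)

Convert to SI: T = 160.4 years = 5.06222e+09 s; a = 97.41 Gm = 9.741e+10 m.
GM = 4π² · a³ / T².
GM = 4π² · (9.741e+10)³ / (5.06222e+09)² m³/s² ≈ 1.424e+15 m³/s² = 1.424 × 10^15 m³/s².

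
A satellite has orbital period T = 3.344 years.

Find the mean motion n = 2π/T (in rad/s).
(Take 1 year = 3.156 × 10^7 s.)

Convert to SI: T = 3.344 years = 1.05537e+08 s.
n = 2π / T.
n = 2π / 1.05537e+08 s ≈ 5.954e-08 rad/s.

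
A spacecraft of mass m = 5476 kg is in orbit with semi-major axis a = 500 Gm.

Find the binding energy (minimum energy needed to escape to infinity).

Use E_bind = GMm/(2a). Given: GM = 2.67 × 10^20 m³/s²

Convert to SI: a = 500 Gm = 5e+11 m.
Total orbital energy is E = −GMm/(2a); binding energy is E_bind = −E = GMm/(2a).
E_bind = 2.67e+20 · 5476 / (2 · 5e+11) J ≈ 1.462e+12 J = 1.462 TJ.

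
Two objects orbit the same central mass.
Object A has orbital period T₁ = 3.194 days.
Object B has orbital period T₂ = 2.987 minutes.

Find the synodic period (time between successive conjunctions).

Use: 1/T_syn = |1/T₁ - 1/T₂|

Convert to SI: T₁ = 3.194 days = 275962 s; T₂ = 2.987 minutes = 179.22 s.
T_syn = |T₁ · T₂ / (T₁ − T₂)|.
T_syn = |275962 · 179.22 / (275962 − 179.22)| s ≈ 179.3 s = 2.989 minutes.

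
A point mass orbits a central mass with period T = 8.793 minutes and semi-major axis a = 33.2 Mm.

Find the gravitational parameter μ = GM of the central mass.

Convert to SI: T = 8.793 minutes = 527.58 s; a = 33.2 Mm = 3.32e+07 m.
GM = 4π² · a³ / T².
GM = 4π² · (3.32e+07)³ / (527.58)² m³/s² ≈ 5.19e+18 m³/s² = 5.19 × 10^18 m³/s².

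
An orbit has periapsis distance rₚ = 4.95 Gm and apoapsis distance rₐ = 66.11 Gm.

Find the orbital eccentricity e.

Convert to SI: rₚ = 4.95 Gm = 4.95e+09 m; rₐ = 66.11 Gm = 6.611e+10 m.
e = (rₐ − rₚ) / (rₐ + rₚ).
e = (6.611e+10 − 4.95e+09) / (6.611e+10 + 4.95e+09) = 6.116e+10 / 7.106e+10 ≈ 0.8607.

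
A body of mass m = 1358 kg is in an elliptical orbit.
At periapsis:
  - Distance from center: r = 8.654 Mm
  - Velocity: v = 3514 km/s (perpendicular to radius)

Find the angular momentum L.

Convert to SI: r = 8.654 Mm = 8.654e+06 m; v = 3514 km/s = 3.514e+06 m/s.
Since v is perpendicular to r, L = m · v · r.
L = 1358 · 3.514e+06 · 8.654e+06 kg·m²/s ≈ 4.13e+16 kg·m²/s.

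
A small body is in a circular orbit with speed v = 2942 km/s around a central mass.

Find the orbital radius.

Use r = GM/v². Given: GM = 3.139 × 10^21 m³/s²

Convert to SI: v = 2942 km/s = 2.942e+06 m/s.
For a circular orbit, v² = GM / r, so r = GM / v².
r = 3.139e+21 / (2.942e+06)² m ≈ 3.627e+08 m = 3.627 × 10^8 m.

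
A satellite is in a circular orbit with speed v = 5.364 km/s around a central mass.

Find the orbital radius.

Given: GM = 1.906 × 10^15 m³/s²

Convert to SI: v = 5.364 km/s = 5364 m/s.
For a circular orbit, v² = GM / r, so r = GM / v².
r = 1.906e+15 / (5364)² m ≈ 6.624e+07 m = 66.24 Mm.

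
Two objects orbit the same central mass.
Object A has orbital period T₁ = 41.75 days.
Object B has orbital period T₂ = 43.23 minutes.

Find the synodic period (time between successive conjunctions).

Convert to SI: T₁ = 41.75 days = 3.6072e+06 s; T₂ = 43.23 minutes = 2593.8 s.
T_syn = |T₁ · T₂ / (T₁ − T₂)|.
T_syn = |3.6072e+06 · 2593.8 / (3.6072e+06 − 2593.8)| s ≈ 2596 s = 43.26 minutes.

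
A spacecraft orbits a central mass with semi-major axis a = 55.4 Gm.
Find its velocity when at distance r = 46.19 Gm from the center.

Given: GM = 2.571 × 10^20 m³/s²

Convert to SI: a = 55.4 Gm = 5.54e+10 m; r = 46.19 Gm = 4.619e+10 m.
Vis-viva: v = √(GM · (2/r − 1/a)).
2/r − 1/a = 2/4.619e+10 − 1/5.54e+10 = 2.52489e-11 m⁻¹.
v = √(2.571e+20 · 2.52489e-11) m/s ≈ 8.057e+04 m/s = 80.57 km/s.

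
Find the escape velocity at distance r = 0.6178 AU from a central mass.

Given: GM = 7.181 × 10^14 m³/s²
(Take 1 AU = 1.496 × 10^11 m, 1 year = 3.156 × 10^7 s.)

Convert to SI: r = 0.6178 AU = 9.24229e+10 m.
Escape velocity comes from setting total energy to zero: ½v² − GM/r = 0 ⇒ v_esc = √(2GM / r).
v_esc = √(2 · 7.181e+14 / 9.24229e+10) m/s ≈ 124.7 m/s = 0.0263 AU/year.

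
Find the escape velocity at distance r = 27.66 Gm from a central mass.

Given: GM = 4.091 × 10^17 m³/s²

Convert to SI: r = 27.66 Gm = 2.766e+10 m.
Escape velocity comes from setting total energy to zero: ½v² − GM/r = 0 ⇒ v_esc = √(2GM / r).
v_esc = √(2 · 4.091e+17 / 2.766e+10) m/s ≈ 5439 m/s = 5.439 km/s.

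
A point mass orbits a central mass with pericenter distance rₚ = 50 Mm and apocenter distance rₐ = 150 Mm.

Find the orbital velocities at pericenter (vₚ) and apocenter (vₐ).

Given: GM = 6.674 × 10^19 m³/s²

Convert to SI: rₚ = 50 Mm = 5e+07 m; rₐ = 150 Mm = 1.5e+08 m.
Use the vis-viva equation v² = GM(2/r − 1/a) with a = (rₚ + rₐ)/2 = (5e+07 + 1.5e+08)/2 = 1e+08 m.
vₚ = √(GM · (2/rₚ − 1/a)) = √(6.674e+19 · (2/5e+07 − 1/1e+08)) m/s ≈ 1.415e+06 m/s = 1415 km/s.
vₐ = √(GM · (2/rₐ − 1/a)) = √(6.674e+19 · (2/1.5e+08 − 1/1e+08)) m/s ≈ 4.717e+05 m/s = 471.7 km/s.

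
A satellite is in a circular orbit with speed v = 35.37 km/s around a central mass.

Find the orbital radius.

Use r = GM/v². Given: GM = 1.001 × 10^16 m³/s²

Convert to SI: v = 35.37 km/s = 35370 m/s.
For a circular orbit, v² = GM / r, so r = GM / v².
r = 1.001e+16 / (35370)² m ≈ 8.001e+06 m = 8.001 Mm.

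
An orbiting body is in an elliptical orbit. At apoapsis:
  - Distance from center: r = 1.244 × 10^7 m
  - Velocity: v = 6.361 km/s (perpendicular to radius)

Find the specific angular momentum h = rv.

Convert to SI: v = 6.361 km/s = 6361 m/s.
With v perpendicular to r, h = r · v.
h = 1.244e+07 · 6361 m²/s ≈ 7.913e+10 m²/s.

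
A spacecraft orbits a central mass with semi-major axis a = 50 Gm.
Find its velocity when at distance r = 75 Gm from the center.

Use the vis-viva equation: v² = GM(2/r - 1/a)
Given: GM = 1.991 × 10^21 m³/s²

Convert to SI: a = 50 Gm = 5e+10 m; r = 75 Gm = 7.5e+10 m.
Vis-viva: v = √(GM · (2/r − 1/a)).
2/r − 1/a = 2/7.5e+10 − 1/5e+10 = 6.66667e-12 m⁻¹.
v = √(1.991e+21 · 6.66667e-12) m/s ≈ 1.152e+05 m/s = 115.2 km/s.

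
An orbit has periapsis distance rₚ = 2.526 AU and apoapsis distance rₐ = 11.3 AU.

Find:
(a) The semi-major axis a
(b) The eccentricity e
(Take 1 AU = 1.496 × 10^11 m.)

Convert to SI: rₚ = 2.526 AU = 3.7789e+11 m; rₐ = 11.3 AU = 1.69048e+12 m.
(a) a = (rₚ + rₐ) / 2 = (3.7789e+11 + 1.69048e+12) / 2 ≈ 1.034e+12 m = 6.913 AU.
(b) e = (rₐ − rₚ) / (rₐ + rₚ) = (1.69048e+12 − 3.7789e+11) / (1.69048e+12 + 3.7789e+11) ≈ 0.6346.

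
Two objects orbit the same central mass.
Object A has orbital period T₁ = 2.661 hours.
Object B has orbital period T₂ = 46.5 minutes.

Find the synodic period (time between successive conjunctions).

Convert to SI: T₁ = 2.661 hours = 9579.6 s; T₂ = 46.5 minutes = 2790 s.
T_syn = |T₁ · T₂ / (T₁ − T₂)|.
T_syn = |9579.6 · 2790 / (9579.6 − 2790)| s ≈ 3936 s = 1.093 hours.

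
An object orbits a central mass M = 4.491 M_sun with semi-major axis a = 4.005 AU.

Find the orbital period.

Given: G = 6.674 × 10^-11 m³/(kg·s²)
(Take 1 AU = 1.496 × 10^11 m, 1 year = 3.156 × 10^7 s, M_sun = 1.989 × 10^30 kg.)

Convert to SI: a = 4.005 AU = 5.99148e+11 m; M = 4.491 M_sun = 8.9326e+30 kg.
GM = G · M = 6.674e-11 · 8.9326e+30 = 5.96162e+20 m³/s².
Kepler's third law: T = 2π √(a³ / GM).
Substituting a = 5.99148e+11 m and GM = 5.96162e+20 m³/s²:
T = 2π √((5.99148e+11)³ / 5.96162e+20) s
T ≈ 1.193e+08 s = 3.781 years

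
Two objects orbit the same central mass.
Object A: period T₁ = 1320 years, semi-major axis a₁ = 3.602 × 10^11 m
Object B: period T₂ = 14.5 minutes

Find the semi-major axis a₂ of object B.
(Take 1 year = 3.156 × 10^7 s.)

Convert to SI: T₁ = 1320 years = 4.16592e+10 s; T₂ = 14.5 minutes = 870 s.
Kepler's third law: (T₁/T₂)² = (a₁/a₂)³ ⇒ a₂ = a₁ · (T₂/T₁)^(2/3).
T₂/T₁ = 870 / 4.16592e+10 = 2.08837e-08.
a₂ = 3.602e+11 · (2.08837e-08)^(2/3) m ≈ 2.732e+06 m = 2.732 × 10^6 m.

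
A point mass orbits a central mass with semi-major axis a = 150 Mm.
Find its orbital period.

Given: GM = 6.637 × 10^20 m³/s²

Convert to SI: a = 150 Mm = 1.5e+08 m.
Kepler's third law: T = 2π √(a³ / GM).
Substituting a = 1.5e+08 m and GM = 6.637e+20 m³/s²:
T = 2π √((1.5e+08)³ / 6.637e+20) s
T ≈ 448.1 s = 7.468 minutes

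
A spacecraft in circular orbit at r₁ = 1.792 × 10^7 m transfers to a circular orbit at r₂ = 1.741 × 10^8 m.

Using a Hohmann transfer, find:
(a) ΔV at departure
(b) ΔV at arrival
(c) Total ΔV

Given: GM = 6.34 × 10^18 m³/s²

Transfer semi-major axis: a_t = (r₁ + r₂)/2 = (1.792e+07 + 1.741e+08)/2 = 9.601e+07 m.
Circular speeds: v₁ = √(GM/r₁) = 594806 m/s, v₂ = √(GM/r₂) = 190829 m/s.
Transfer speeds (vis-viva v² = GM(2/r − 1/a_t)): v₁ᵗ = 800971 m/s, v₂ᵗ = 82443.4 m/s.
(a) ΔV₁ = |v₁ᵗ − v₁| ≈ 2.062e+05 m/s = 206.2 km/s.
(b) ΔV₂ = |v₂ − v₂ᵗ| ≈ 1.084e+05 m/s = 108.4 km/s.
(c) ΔV_total = ΔV₁ + ΔV₂ ≈ 3.146e+05 m/s = 314.6 km/s.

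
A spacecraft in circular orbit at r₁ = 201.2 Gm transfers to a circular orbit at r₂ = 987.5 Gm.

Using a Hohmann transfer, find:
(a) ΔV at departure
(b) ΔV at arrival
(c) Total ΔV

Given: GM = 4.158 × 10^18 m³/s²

Convert to SI: r₁ = 201.2 Gm = 2.012e+11 m; r₂ = 987.5 Gm = 9.875e+11 m.
Transfer semi-major axis: a_t = (r₁ + r₂)/2 = (2.012e+11 + 9.875e+11)/2 = 5.9435e+11 m.
Circular speeds: v₁ = √(GM/r₁) = 4545.99 m/s, v₂ = √(GM/r₂) = 2051.98 m/s.
Transfer speeds (vis-viva v² = GM(2/r − 1/a_t)): v₁ᵗ = 5859.7 m/s, v₂ᵗ = 1193.9 m/s.
(a) ΔV₁ = |v₁ᵗ − v₁| ≈ 1314 m/s = 1.314 km/s.
(b) ΔV₂ = |v₂ − v₂ᵗ| ≈ 858.1 m/s = 858.1 m/s.
(c) ΔV_total = ΔV₁ + ΔV₂ ≈ 2172 m/s = 2.172 km/s.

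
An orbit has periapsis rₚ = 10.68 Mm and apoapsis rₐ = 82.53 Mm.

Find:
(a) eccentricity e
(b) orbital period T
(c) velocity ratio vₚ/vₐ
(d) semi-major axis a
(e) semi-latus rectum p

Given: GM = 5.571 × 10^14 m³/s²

Convert to SI: rₚ = 10.68 Mm = 1.068e+07 m; rₐ = 82.53 Mm = 8.253e+07 m.
(a) e = (rₐ − rₚ)/(rₐ + rₚ) = (8.253e+07 − 1.068e+07)/(8.253e+07 + 1.068e+07) ≈ 0.7708
(b) With a = (rₚ + rₐ)/2 = 4.6605e+07 m, T = 2π √(a³/GM) = 2π √((4.6605e+07)³/5.571e+14) s ≈ 8.47e+04 s
(c) Conservation of angular momentum (rₚvₚ = rₐvₐ) gives vₚ/vₐ = rₐ/rₚ = 8.253e+07/1.068e+07 ≈ 7.728
(d) a = (rₚ + rₐ)/2 = (1.068e+07 + 8.253e+07)/2 ≈ 4.66e+07 m
(e) From a = (rₚ + rₐ)/2 = 4.6605e+07 m and e = (rₐ − rₚ)/(rₐ + rₚ) = 0.77084, p = a(1 − e²) = 4.6605e+07 · (1 − (0.77084)²) ≈ 1.891e+07 m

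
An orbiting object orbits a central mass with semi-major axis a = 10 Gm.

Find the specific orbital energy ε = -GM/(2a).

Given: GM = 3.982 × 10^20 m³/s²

Convert to SI: a = 10 Gm = 1e+10 m.
ε = −GM / (2a).
ε = −3.982e+20 / (2 · 1e+10) J/kg ≈ -1.991e+10 J/kg = -19.91 GJ/kg.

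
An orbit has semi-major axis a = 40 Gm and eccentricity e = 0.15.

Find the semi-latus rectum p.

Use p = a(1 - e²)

Convert to SI: a = 40 Gm = 4e+10 m.
p = a (1 − e²).
p = 4e+10 · (1 − (0.15)²) = 4e+10 · 0.9775 ≈ 3.91e+10 m = 39.1 Gm.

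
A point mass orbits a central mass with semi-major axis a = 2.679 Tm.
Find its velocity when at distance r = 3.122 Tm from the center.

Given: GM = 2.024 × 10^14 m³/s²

Convert to SI: a = 2.679 Tm = 2.679e+12 m; r = 3.122 Tm = 3.122e+12 m.
Vis-viva: v = √(GM · (2/r − 1/a)).
2/r − 1/a = 2/3.122e+12 − 1/2.679e+12 = 2.67341e-13 m⁻¹.
v = √(2.024e+14 · 2.67341e-13) m/s ≈ 7.356 m/s = 7.356 m/s.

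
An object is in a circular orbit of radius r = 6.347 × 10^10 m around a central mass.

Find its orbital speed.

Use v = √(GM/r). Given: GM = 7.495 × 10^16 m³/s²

For a circular orbit, gravity supplies the centripetal force, so v = √(GM / r).
v = √(7.495e+16 / 6.347e+10) m/s ≈ 1087 m/s = 1.087 km/s.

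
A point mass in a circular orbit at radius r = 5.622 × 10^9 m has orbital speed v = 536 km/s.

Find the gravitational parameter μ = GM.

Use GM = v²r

Convert to SI: v = 536 km/s = 536000 m/s.
For a circular orbit v² = GM/r, so GM = v² · r.
GM = (536000)² · 5.622e+09 m³/s² ≈ 1.615e+21 m³/s² = 1.615 × 10^21 m³/s².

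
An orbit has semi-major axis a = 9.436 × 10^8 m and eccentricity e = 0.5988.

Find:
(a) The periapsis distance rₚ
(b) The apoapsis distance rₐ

(a) rₚ = a(1 − e) = 9.436e+08 · (1 − 0.5988) = 9.436e+08 · 0.4012 ≈ 3.786e+08 m = 3.786 × 10^8 m.
(b) rₐ = a(1 + e) = 9.436e+08 · (1 + 0.5988) = 9.436e+08 · 1.5988 ≈ 1.509e+09 m = 1.509 × 10^9 m.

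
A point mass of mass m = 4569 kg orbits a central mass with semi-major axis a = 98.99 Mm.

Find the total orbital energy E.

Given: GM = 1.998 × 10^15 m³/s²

Convert to SI: a = 98.99 Mm = 9.899e+07 m.
E = −GMm / (2a).
E = −1.998e+15 · 4569 / (2 · 9.899e+07) J ≈ -4.611e+10 J = -46.11 GJ.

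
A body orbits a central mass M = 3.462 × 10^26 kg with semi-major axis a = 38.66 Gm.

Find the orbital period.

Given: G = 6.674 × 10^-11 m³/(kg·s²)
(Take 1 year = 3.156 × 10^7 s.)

Convert to SI: a = 38.66 Gm = 3.866e+10 m.
GM = G · M = 6.674e-11 · 3.462e+26 = 2.31054e+16 m³/s².
Kepler's third law: T = 2π √(a³ / GM).
Substituting a = 3.866e+10 m and GM = 2.31054e+16 m³/s²:
T = 2π √((3.866e+10)³ / 2.31054e+16) s
T ≈ 3.142e+08 s = 9.956 years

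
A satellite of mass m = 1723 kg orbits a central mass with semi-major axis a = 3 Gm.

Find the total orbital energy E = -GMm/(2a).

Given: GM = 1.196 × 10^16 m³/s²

Convert to SI: a = 3 Gm = 3e+09 m.
E = −GMm / (2a).
E = −1.196e+16 · 1723 / (2 · 3e+09) J ≈ -3.435e+09 J = -3.435 GJ.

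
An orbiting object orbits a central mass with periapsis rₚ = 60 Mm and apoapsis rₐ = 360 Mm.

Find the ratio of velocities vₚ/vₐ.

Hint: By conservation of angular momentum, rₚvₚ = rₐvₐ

Convert to SI: rₚ = 60 Mm = 6e+07 m; rₐ = 360 Mm = 3.6e+08 m.
Conservation of angular momentum gives rₚvₚ = rₐvₐ, so vₚ/vₐ = rₐ/rₚ.
vₚ/vₐ = 3.6e+08 / 6e+07 ≈ 6.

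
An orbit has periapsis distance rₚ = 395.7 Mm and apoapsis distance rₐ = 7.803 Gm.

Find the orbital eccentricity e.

Convert to SI: rₚ = 395.7 Mm = 3.957e+08 m; rₐ = 7.803 Gm = 7.803e+09 m.
e = (rₐ − rₚ) / (rₐ + rₚ).
e = (7.803e+09 − 3.957e+08) / (7.803e+09 + 3.957e+08) = 7.4073e+09 / 8.1987e+09 ≈ 0.9035.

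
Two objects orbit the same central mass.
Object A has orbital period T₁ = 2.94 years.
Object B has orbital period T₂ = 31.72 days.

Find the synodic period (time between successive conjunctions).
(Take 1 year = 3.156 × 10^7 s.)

Convert to SI: T₁ = 2.94 years = 9.27864e+07 s; T₂ = 31.72 days = 2.74061e+06 s.
T_syn = |T₁ · T₂ / (T₁ − T₂)|.
T_syn = |9.27864e+07 · 2.74061e+06 / (9.27864e+07 − 2.74061e+06)| s ≈ 2.824e+06 s = 32.69 days.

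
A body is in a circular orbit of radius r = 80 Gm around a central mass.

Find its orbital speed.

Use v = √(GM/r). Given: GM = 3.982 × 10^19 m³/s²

Convert to SI: r = 80 Gm = 8e+10 m.
For a circular orbit, gravity supplies the centripetal force, so v = √(GM / r).
v = √(3.982e+19 / 8e+10) m/s ≈ 2.231e+04 m/s = 22.31 km/s.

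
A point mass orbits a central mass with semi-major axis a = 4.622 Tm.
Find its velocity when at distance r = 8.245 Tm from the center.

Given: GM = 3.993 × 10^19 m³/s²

Convert to SI: a = 4.622 Tm = 4.622e+12 m; r = 8.245 Tm = 8.245e+12 m.
Vis-viva: v = √(GM · (2/r − 1/a)).
2/r − 1/a = 2/8.245e+12 − 1/4.622e+12 = 2.62147e-14 m⁻¹.
v = √(3.993e+19 · 2.62147e-14) m/s ≈ 1023 m/s = 1.023 km/s.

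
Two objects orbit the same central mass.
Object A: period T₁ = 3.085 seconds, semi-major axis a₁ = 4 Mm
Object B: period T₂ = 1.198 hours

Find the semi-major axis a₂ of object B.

Convert to SI: a₁ = 4 Mm = 4e+06 m; T₂ = 1.198 hours = 4312.8 s.
Kepler's third law: (T₁/T₂)² = (a₁/a₂)³ ⇒ a₂ = a₁ · (T₂/T₁)^(2/3).
T₂/T₁ = 4312.8 / 3.085 = 1397.99.
a₂ = 4e+06 · (1397.99)^(2/3) m ≈ 5.001e+08 m = 500.1 Mm.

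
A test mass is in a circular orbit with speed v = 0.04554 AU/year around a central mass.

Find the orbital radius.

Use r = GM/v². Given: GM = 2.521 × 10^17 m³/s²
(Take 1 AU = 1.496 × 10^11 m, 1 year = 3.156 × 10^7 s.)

Convert to SI: v = 0.04554 AU/year = 215.868 m/s.
For a circular orbit, v² = GM / r, so r = GM / v².
r = 2.521e+17 / (215.868)² m ≈ 5.41e+12 m = 36.16 AU.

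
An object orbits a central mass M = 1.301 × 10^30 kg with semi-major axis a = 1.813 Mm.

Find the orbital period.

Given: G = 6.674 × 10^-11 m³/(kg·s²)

Convert to SI: a = 1.813 Mm = 1.813e+06 m.
GM = G · M = 6.674e-11 · 1.301e+30 = 8.68287e+19 m³/s².
Kepler's third law: T = 2π √(a³ / GM).
Substituting a = 1.813e+06 m and GM = 8.68287e+19 m³/s²:
T = 2π √((1.813e+06)³ / 8.68287e+19) s
T ≈ 1.646 s = 1.646 seconds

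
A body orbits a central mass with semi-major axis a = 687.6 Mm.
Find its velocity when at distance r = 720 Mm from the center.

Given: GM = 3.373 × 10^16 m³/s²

Convert to SI: a = 687.6 Mm = 6.876e+08 m; r = 720 Mm = 7.2e+08 m.
Vis-viva: v = √(GM · (2/r − 1/a)).
2/r − 1/a = 2/7.2e+08 − 1/6.876e+08 = 1.32344e-09 m⁻¹.
v = √(3.373e+16 · 1.32344e-09) m/s ≈ 6681 m/s = 6.681 km/s.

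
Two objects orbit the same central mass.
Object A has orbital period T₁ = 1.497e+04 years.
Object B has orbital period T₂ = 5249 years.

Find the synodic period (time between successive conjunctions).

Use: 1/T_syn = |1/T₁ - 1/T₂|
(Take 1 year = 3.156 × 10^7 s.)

Convert to SI: T₁ = 1.497e+04 years = 4.72453e+11 s; T₂ = 5249 years = 1.65658e+11 s.
T_syn = |T₁ · T₂ / (T₁ − T₂)|.
T_syn = |4.72453e+11 · 1.65658e+11 / (4.72453e+11 − 1.65658e+11)| s ≈ 2.551e+11 s = 8083 years.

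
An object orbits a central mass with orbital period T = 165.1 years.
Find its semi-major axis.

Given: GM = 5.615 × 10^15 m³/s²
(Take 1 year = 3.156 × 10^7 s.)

Convert to SI: T = 165.1 years = 5.21056e+09 s.
Invert Kepler's third law: a = (GM · T² / (4π²))^(1/3).
Substituting T = 5.21056e+09 s and GM = 5.615e+15 m³/s²:
a = (5.615e+15 · (5.21056e+09)² / (4π²))^(1/3) m
a ≈ 1.569e+11 m = 1.569 × 10^11 m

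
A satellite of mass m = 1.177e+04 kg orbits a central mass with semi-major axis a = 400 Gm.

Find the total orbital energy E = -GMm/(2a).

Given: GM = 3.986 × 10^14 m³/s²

Convert to SI: a = 400 Gm = 4e+11 m.
E = −GMm / (2a).
E = −3.986e+14 · 1.177e+04 / (2 · 4e+11) J ≈ -5.864e+06 J = -5.864 MJ.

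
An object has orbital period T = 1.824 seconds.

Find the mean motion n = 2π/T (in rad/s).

n = 2π / T.
n = 2π / 1.824 s ≈ 3.445 rad/s.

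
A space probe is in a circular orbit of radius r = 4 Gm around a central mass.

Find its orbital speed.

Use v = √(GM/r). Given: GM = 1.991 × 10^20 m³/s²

Convert to SI: r = 4 Gm = 4e+09 m.
For a circular orbit, gravity supplies the centripetal force, so v = √(GM / r).
v = √(1.991e+20 / 4e+09) m/s ≈ 2.231e+05 m/s = 223.1 km/s.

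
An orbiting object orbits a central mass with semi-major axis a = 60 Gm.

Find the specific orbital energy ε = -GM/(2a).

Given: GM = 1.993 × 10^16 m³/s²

Convert to SI: a = 60 Gm = 6e+10 m.
ε = −GM / (2a).
ε = −1.993e+16 / (2 · 6e+10) J/kg ≈ -1.661e+05 J/kg = -166.1 kJ/kg.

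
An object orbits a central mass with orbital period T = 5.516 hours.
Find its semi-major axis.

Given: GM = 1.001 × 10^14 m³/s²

Convert to SI: T = 5.516 hours = 19857.6 s.
Invert Kepler's third law: a = (GM · T² / (4π²))^(1/3).
Substituting T = 19857.6 s and GM = 1.001e+14 m³/s²:
a = (1.001e+14 · (19857.6)² / (4π²))^(1/3) m
a ≈ 9.999e+06 m = 9.999 Mm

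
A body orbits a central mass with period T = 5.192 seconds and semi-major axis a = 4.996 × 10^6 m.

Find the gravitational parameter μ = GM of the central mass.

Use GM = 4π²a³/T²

GM = 4π² · a³ / T².
GM = 4π² · (4.996e+06)³ / (5.192)² m³/s² ≈ 1.826e+20 m³/s² = 1.826 × 10^20 m³/s².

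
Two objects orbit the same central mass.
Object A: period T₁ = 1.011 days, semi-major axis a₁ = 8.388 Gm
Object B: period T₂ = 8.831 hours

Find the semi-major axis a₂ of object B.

Convert to SI: T₁ = 1.011 days = 87350.4 s; a₁ = 8.388 Gm = 8.388e+09 m; T₂ = 8.831 hours = 31791.6 s.
Kepler's third law: (T₁/T₂)² = (a₁/a₂)³ ⇒ a₂ = a₁ · (T₂/T₁)^(2/3).
T₂/T₁ = 31791.6 / 87350.4 = 0.363955.
a₂ = 8.388e+09 · (0.363955)^(2/3) m ≈ 4.276e+09 m = 4.276 Gm.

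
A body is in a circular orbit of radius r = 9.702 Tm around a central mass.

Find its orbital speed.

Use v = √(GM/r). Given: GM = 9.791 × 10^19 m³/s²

Convert to SI: r = 9.702 Tm = 9.702e+12 m.
For a circular orbit, gravity supplies the centripetal force, so v = √(GM / r).
v = √(9.791e+19 / 9.702e+12) m/s ≈ 3177 m/s = 3.177 km/s.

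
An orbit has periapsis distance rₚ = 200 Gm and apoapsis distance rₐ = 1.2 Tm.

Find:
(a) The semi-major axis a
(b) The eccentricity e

Convert to SI: rₚ = 200 Gm = 2e+11 m; rₐ = 1.2 Tm = 1.2e+12 m.
(a) a = (rₚ + rₐ) / 2 = (2e+11 + 1.2e+12) / 2 ≈ 7e+11 m = 700 Gm.
(b) e = (rₐ − rₚ) / (rₐ + rₚ) = (1.2e+12 − 2e+11) / (1.2e+12 + 2e+11) ≈ 0.7143.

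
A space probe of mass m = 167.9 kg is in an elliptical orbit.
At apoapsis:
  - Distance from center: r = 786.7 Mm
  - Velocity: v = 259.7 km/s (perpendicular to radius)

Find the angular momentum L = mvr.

Convert to SI: r = 786.7 Mm = 7.867e+08 m; v = 259.7 km/s = 259700 m/s.
Since v is perpendicular to r, L = m · v · r.
L = 167.9 · 259700 · 7.867e+08 kg·m²/s ≈ 3.43e+16 kg·m²/s.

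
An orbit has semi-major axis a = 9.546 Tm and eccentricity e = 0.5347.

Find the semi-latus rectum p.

Convert to SI: a = 9.546 Tm = 9.546e+12 m.
p = a (1 − e²).
p = 9.546e+12 · (1 − (0.5347)²) = 9.546e+12 · 0.714096 ≈ 6.817e+12 m = 6.817 Tm.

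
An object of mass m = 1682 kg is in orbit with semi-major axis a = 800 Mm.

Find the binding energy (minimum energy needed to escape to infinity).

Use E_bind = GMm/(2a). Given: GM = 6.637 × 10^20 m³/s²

Convert to SI: a = 800 Mm = 8e+08 m.
Total orbital energy is E = −GMm/(2a); binding energy is E_bind = −E = GMm/(2a).
E_bind = 6.637e+20 · 1682 / (2 · 8e+08) J ≈ 6.977e+14 J = 697.7 TJ.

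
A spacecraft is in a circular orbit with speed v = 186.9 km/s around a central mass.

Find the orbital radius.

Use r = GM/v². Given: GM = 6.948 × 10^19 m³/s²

Convert to SI: v = 186.9 km/s = 186900 m/s.
For a circular orbit, v² = GM / r, so r = GM / v².
r = 6.948e+19 / (186900)² m ≈ 1.989e+09 m = 1.989 Gm.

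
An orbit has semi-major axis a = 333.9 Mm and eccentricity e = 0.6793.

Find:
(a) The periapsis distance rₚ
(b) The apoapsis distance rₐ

Convert to SI: a = 333.9 Mm = 3.339e+08 m.
(a) rₚ = a(1 − e) = 3.339e+08 · (1 − 0.6793) = 3.339e+08 · 0.3207 ≈ 1.071e+08 m = 107.1 Mm.
(b) rₐ = a(1 + e) = 3.339e+08 · (1 + 0.6793) = 3.339e+08 · 1.6793 ≈ 5.607e+08 m = 560.7 Mm.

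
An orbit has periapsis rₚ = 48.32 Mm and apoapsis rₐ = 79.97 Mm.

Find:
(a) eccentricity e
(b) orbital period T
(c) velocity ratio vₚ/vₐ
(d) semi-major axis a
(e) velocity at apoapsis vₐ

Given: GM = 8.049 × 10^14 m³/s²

Convert to SI: rₚ = 48.32 Mm = 4.832e+07 m; rₐ = 79.97 Mm = 7.997e+07 m.
(a) e = (rₐ − rₚ)/(rₐ + rₚ) = (7.997e+07 − 4.832e+07)/(7.997e+07 + 4.832e+07) ≈ 0.2467
(b) With a = (rₚ + rₐ)/2 = 6.4145e+07 m, T = 2π √(a³/GM) = 2π √((6.4145e+07)³/8.049e+14) s ≈ 1.138e+05 s
(c) Conservation of angular momentum (rₚvₚ = rₐvₐ) gives vₚ/vₐ = rₐ/rₚ = 7.997e+07/4.832e+07 ≈ 1.655
(d) a = (rₚ + rₐ)/2 = (4.832e+07 + 7.997e+07)/2 ≈ 6.414e+07 m
(e) With a = (rₚ + rₐ)/2 = 6.4145e+07 m, vₐ = √(GM (2/rₐ − 1/a)) = √(8.049e+14 · (2/7.997e+07 − 1/6.4145e+07)) m/s ≈ 2754 m/s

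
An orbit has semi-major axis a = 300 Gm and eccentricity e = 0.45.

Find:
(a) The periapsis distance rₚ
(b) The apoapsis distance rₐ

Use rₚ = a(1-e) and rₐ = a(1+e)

Convert to SI: a = 300 Gm = 3e+11 m.
(a) rₚ = a(1 − e) = 3e+11 · (1 − 0.45) = 3e+11 · 0.55 ≈ 1.65e+11 m = 165 Gm.
(b) rₐ = a(1 + e) = 3e+11 · (1 + 0.45) = 3e+11 · 1.45 ≈ 4.35e+11 m = 435 Gm.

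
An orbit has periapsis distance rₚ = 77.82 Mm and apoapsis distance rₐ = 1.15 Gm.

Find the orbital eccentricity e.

Convert to SI: rₚ = 77.82 Mm = 7.782e+07 m; rₐ = 1.15 Gm = 1.15e+09 m.
e = (rₐ − rₚ) / (rₐ + rₚ).
e = (1.15e+09 − 7.782e+07) / (1.15e+09 + 7.782e+07) = 1.07218e+09 / 1.22782e+09 ≈ 0.8732.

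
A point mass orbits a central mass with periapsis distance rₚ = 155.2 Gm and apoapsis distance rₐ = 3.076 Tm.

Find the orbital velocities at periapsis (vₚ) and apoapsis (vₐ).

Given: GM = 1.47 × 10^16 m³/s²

Convert to SI: rₚ = 155.2 Gm = 1.552e+11 m; rₐ = 3.076 Tm = 3.076e+12 m.
Use the vis-viva equation v² = GM(2/r − 1/a) with a = (rₚ + rₐ)/2 = (1.552e+11 + 3.076e+12)/2 = 1.6156e+12 m.
vₚ = √(GM · (2/rₚ − 1/a)) = √(1.47e+16 · (2/1.552e+11 − 1/1.6156e+12)) m/s ≈ 424.7 m/s = 424.7 m/s.
vₐ = √(GM · (2/rₐ − 1/a)) = √(1.47e+16 · (2/3.076e+12 − 1/1.6156e+12)) m/s ≈ 21.43 m/s = 21.43 m/s.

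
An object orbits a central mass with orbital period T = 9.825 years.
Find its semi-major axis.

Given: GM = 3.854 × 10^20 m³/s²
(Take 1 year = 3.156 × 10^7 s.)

Convert to SI: T = 9.825 years = 3.10077e+08 s.
Invert Kepler's third law: a = (GM · T² / (4π²))^(1/3).
Substituting T = 3.10077e+08 s and GM = 3.854e+20 m³/s²:
a = (3.854e+20 · (3.10077e+08)² / (4π²))^(1/3) m
a ≈ 9.791e+11 m = 979.1 Gm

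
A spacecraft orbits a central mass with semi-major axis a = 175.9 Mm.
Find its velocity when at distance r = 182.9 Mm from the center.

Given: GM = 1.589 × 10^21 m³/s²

Convert to SI: a = 175.9 Mm = 1.759e+08 m; r = 182.9 Mm = 1.829e+08 m.
Vis-viva: v = √(GM · (2/r − 1/a)).
2/r − 1/a = 2/1.829e+08 − 1/1.759e+08 = 5.24989e-09 m⁻¹.
v = √(1.589e+21 · 5.24989e-09) m/s ≈ 2.888e+06 m/s = 2888 km/s.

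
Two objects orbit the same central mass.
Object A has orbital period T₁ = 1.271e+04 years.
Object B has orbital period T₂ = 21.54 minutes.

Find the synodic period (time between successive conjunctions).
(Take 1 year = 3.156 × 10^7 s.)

Convert to SI: T₁ = 1.271e+04 years = 4.01128e+11 s; T₂ = 21.54 minutes = 1292.4 s.
T_syn = |T₁ · T₂ / (T₁ − T₂)|.
T_syn = |4.01128e+11 · 1292.4 / (4.01128e+11 − 1292.4)| s ≈ 1292 s = 21.54 minutes.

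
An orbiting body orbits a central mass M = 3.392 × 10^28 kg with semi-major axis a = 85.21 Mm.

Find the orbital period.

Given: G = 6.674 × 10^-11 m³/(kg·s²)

Convert to SI: a = 85.21 Mm = 8.521e+07 m.
GM = G · M = 6.674e-11 · 3.392e+28 = 2.26382e+18 m³/s².
Kepler's third law: T = 2π √(a³ / GM).
Substituting a = 8.521e+07 m and GM = 2.26382e+18 m³/s²:
T = 2π √((8.521e+07)³ / 2.26382e+18) s
T ≈ 3285 s = 54.74 minutes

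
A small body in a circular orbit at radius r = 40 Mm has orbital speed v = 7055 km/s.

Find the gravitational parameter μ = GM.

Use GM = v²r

Convert to SI: r = 40 Mm = 4e+07 m; v = 7055 km/s = 7.055e+06 m/s.
For a circular orbit v² = GM/r, so GM = v² · r.
GM = (7.055e+06)² · 4e+07 m³/s² ≈ 1.991e+21 m³/s² = 1.991 × 10^21 m³/s².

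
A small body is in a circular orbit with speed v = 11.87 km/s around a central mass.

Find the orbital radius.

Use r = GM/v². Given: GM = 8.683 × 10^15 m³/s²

Convert to SI: v = 11.87 km/s = 11870 m/s.
For a circular orbit, v² = GM / r, so r = GM / v².
r = 8.683e+15 / (11870)² m ≈ 6.163e+07 m = 61.63 Mm.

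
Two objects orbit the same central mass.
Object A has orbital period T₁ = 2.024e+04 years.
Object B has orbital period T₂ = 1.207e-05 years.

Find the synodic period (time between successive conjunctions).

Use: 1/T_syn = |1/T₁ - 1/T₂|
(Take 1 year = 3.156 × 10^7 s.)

Convert to SI: T₁ = 2.024e+04 years = 6.38774e+11 s; T₂ = 1.207e-05 years = 380.929 s.
T_syn = |T₁ · T₂ / (T₁ − T₂)|.
T_syn = |6.38774e+11 · 380.929 / (6.38774e+11 − 380.929)| s ≈ 380.9 s = 1.207e-05 years.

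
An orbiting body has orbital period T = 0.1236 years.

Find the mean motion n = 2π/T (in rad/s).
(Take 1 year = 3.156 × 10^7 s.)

Convert to SI: T = 0.1236 years = 3.90082e+06 s.
n = 2π / T.
n = 2π / 3.90082e+06 s ≈ 1.611e-06 rad/s.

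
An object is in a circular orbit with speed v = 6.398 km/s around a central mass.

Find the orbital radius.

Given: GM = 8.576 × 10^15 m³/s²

Convert to SI: v = 6.398 km/s = 6398 m/s.
For a circular orbit, v² = GM / r, so r = GM / v².
r = 8.576e+15 / (6398)² m ≈ 2.095e+08 m = 209.5 Mm.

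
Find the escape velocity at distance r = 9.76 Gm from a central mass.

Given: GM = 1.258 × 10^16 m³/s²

Convert to SI: r = 9.76 Gm = 9.76e+09 m.
Escape velocity comes from setting total energy to zero: ½v² − GM/r = 0 ⇒ v_esc = √(2GM / r).
v_esc = √(2 · 1.258e+16 / 9.76e+09) m/s ≈ 1606 m/s = 1.606 km/s.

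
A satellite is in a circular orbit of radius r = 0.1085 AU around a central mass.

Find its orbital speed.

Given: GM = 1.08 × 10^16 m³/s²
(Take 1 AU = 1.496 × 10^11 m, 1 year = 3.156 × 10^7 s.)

Convert to SI: r = 0.1085 AU = 1.62316e+10 m.
For a circular orbit, gravity supplies the centripetal force, so v = √(GM / r).
v = √(1.08e+16 / 1.62316e+10) m/s ≈ 815.7 m/s = 0.1721 AU/year.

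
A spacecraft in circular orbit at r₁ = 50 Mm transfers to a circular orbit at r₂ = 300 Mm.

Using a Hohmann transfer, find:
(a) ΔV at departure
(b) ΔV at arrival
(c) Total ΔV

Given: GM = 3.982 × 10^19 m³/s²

Convert to SI: r₁ = 50 Mm = 5e+07 m; r₂ = 300 Mm = 3e+08 m.
Transfer semi-major axis: a_t = (r₁ + r₂)/2 = (5e+07 + 3e+08)/2 = 1.75e+08 m.
Circular speeds: v₁ = √(GM/r₁) = 892412 m/s, v₂ = √(GM/r₂) = 364326 m/s.
Transfer speeds (vis-viva v² = GM(2/r − 1/a_t)): v₁ᵗ = 1.16844e+06 m/s, v₂ᵗ = 194740 m/s.
(a) ΔV₁ = |v₁ᵗ − v₁| ≈ 2.76e+05 m/s = 276 km/s.
(b) ΔV₂ = |v₂ − v₂ᵗ| ≈ 1.696e+05 m/s = 169.6 km/s.
(c) ΔV_total = ΔV₁ + ΔV₂ ≈ 4.456e+05 m/s = 445.6 km/s.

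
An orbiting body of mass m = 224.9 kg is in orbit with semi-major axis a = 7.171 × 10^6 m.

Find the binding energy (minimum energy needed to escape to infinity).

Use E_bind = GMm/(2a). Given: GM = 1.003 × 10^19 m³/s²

Total orbital energy is E = −GMm/(2a); binding energy is E_bind = −E = GMm/(2a).
E_bind = 1.003e+19 · 224.9 / (2 · 7.171e+06) J ≈ 1.573e+14 J = 157.3 TJ.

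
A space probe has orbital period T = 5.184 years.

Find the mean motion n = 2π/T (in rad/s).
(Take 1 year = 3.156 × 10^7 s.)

Convert to SI: T = 5.184 years = 1.63607e+08 s.
n = 2π / T.
n = 2π / 1.63607e+08 s ≈ 3.84e-08 rad/s.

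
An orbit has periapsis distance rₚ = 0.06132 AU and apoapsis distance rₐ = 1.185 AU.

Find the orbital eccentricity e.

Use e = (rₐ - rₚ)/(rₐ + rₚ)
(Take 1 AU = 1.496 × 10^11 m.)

Convert to SI: rₚ = 0.06132 AU = 9.17347e+09 m; rₐ = 1.185 AU = 1.77276e+11 m.
e = (rₐ − rₚ) / (rₐ + rₚ).
e = (1.77276e+11 − 9.17347e+09) / (1.77276e+11 + 9.17347e+09) = 1.68103e+11 / 1.86449e+11 ≈ 0.9016.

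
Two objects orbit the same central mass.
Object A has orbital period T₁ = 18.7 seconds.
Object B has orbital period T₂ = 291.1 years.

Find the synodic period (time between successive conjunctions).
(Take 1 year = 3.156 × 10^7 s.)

Convert to SI: T₂ = 291.1 years = 9.18712e+09 s.
T_syn = |T₁ · T₂ / (T₁ − T₂)|.
T_syn = |18.7 · 9.18712e+09 / (18.7 − 9.18712e+09)| s ≈ 18.7 s = 18.7 seconds.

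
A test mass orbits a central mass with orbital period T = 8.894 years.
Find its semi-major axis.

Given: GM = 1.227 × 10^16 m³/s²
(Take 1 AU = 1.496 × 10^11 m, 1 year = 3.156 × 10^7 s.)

Convert to SI: T = 8.894 years = 2.80695e+08 s.
Invert Kepler's third law: a = (GM · T² / (4π²))^(1/3).
Substituting T = 2.80695e+08 s and GM = 1.227e+16 m³/s²:
a = (1.227e+16 · (2.80695e+08)² / (4π²))^(1/3) m
a ≈ 2.904e+10 m = 0.1941 AU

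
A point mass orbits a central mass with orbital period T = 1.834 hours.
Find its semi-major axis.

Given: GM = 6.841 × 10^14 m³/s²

Convert to SI: T = 1.834 hours = 6602.4 s.
Invert Kepler's third law: a = (GM · T² / (4π²))^(1/3).
Substituting T = 6602.4 s and GM = 6.841e+14 m³/s²:
a = (6.841e+14 · (6602.4)² / (4π²))^(1/3) m
a ≈ 9.107e+06 m = 9.107 Mm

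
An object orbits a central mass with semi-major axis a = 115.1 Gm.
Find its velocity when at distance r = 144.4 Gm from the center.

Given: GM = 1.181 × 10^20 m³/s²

Convert to SI: a = 115.1 Gm = 1.151e+11 m; r = 144.4 Gm = 1.444e+11 m.
Vis-viva: v = √(GM · (2/r − 1/a)).
2/r − 1/a = 2/1.444e+11 − 1/1.151e+11 = 5.16232e-12 m⁻¹.
v = √(1.181e+20 · 5.16232e-12) m/s ≈ 2.469e+04 m/s = 24.69 km/s.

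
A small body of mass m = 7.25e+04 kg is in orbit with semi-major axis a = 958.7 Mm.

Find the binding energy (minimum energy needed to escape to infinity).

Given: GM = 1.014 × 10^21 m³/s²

Convert to SI: a = 958.7 Mm = 9.587e+08 m.
Total orbital energy is E = −GMm/(2a); binding energy is E_bind = −E = GMm/(2a).
E_bind = 1.014e+21 · 7.25e+04 / (2 · 9.587e+08) J ≈ 3.834e+16 J = 38.34 PJ.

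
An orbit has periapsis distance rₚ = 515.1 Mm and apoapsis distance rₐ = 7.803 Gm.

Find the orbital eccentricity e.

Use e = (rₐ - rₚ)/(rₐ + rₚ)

Convert to SI: rₚ = 515.1 Mm = 5.151e+08 m; rₐ = 7.803 Gm = 7.803e+09 m.
e = (rₐ − rₚ) / (rₐ + rₚ).
e = (7.803e+09 − 5.151e+08) / (7.803e+09 + 5.151e+08) = 7.2879e+09 / 8.3181e+09 ≈ 0.8761.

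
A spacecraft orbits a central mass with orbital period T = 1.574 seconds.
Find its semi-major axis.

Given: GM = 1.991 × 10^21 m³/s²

Invert Kepler's third law: a = (GM · T² / (4π²))^(1/3).
Substituting T = 1.574 s and GM = 1.991e+21 m³/s²:
a = (1.991e+21 · (1.574)² / (4π²))^(1/3) m
a ≈ 4.999e+06 m = 4.999 Mm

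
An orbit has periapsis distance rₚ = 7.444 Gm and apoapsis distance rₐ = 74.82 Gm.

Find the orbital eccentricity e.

Convert to SI: rₚ = 7.444 Gm = 7.444e+09 m; rₐ = 74.82 Gm = 7.482e+10 m.
e = (rₐ − rₚ) / (rₐ + rₚ).
e = (7.482e+10 − 7.444e+09) / (7.482e+10 + 7.444e+09) = 6.7376e+10 / 8.2264e+10 ≈ 0.819.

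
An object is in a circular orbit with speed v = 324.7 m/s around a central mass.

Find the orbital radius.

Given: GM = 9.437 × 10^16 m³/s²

For a circular orbit, v² = GM / r, so r = GM / v².
r = 9.437e+16 / (324.7)² m ≈ 8.951e+11 m = 895.1 Gm.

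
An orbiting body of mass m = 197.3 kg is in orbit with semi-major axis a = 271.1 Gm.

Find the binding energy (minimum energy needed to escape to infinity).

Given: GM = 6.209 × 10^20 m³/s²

Convert to SI: a = 271.1 Gm = 2.711e+11 m.
Total orbital energy is E = −GMm/(2a); binding energy is E_bind = −E = GMm/(2a).
E_bind = 6.209e+20 · 197.3 / (2 · 2.711e+11) J ≈ 2.259e+11 J = 225.9 GJ.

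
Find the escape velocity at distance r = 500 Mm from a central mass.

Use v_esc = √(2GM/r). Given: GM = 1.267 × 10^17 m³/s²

Convert to SI: r = 500 Mm = 5e+08 m.
Escape velocity comes from setting total energy to zero: ½v² − GM/r = 0 ⇒ v_esc = √(2GM / r).
v_esc = √(2 · 1.267e+17 / 5e+08) m/s ≈ 2.251e+04 m/s = 22.51 km/s.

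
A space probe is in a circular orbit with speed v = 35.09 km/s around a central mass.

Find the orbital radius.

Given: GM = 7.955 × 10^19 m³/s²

Convert to SI: v = 35.09 km/s = 35090 m/s.
For a circular orbit, v² = GM / r, so r = GM / v².
r = 7.955e+19 / (35090)² m ≈ 6.461e+10 m = 64.61 Gm.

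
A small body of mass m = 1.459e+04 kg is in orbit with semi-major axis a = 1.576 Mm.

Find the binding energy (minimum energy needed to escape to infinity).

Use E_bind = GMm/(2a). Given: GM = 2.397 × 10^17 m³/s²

Convert to SI: a = 1.576 Mm = 1.576e+06 m.
Total orbital energy is E = −GMm/(2a); binding energy is E_bind = −E = GMm/(2a).
E_bind = 2.397e+17 · 1.459e+04 / (2 · 1.576e+06) J ≈ 1.11e+15 J = 1.11 PJ.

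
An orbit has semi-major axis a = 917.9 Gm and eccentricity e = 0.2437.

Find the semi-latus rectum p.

Convert to SI: a = 917.9 Gm = 9.179e+11 m.
p = a (1 − e²).
p = 9.179e+11 · (1 − (0.2437)²) = 9.179e+11 · 0.94061 ≈ 8.634e+11 m = 863.4 Gm.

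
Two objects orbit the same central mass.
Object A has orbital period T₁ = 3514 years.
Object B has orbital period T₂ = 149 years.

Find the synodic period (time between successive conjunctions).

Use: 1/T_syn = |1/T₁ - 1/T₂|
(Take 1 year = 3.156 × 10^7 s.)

Convert to SI: T₁ = 3514 years = 1.10902e+11 s; T₂ = 149 years = 4.70244e+09 s.
T_syn = |T₁ · T₂ / (T₁ − T₂)|.
T_syn = |1.10902e+11 · 4.70244e+09 / (1.10902e+11 − 4.70244e+09)| s ≈ 4.911e+09 s = 155.6 years.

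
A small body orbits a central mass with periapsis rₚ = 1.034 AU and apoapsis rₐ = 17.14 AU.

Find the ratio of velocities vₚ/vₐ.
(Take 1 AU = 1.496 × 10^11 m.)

Convert to SI: rₚ = 1.034 AU = 1.54686e+11 m; rₐ = 17.14 AU = 2.56414e+12 m.
Conservation of angular momentum gives rₚvₚ = rₐvₐ, so vₚ/vₐ = rₐ/rₚ.
vₚ/vₐ = 2.56414e+12 / 1.54686e+11 ≈ 16.58.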